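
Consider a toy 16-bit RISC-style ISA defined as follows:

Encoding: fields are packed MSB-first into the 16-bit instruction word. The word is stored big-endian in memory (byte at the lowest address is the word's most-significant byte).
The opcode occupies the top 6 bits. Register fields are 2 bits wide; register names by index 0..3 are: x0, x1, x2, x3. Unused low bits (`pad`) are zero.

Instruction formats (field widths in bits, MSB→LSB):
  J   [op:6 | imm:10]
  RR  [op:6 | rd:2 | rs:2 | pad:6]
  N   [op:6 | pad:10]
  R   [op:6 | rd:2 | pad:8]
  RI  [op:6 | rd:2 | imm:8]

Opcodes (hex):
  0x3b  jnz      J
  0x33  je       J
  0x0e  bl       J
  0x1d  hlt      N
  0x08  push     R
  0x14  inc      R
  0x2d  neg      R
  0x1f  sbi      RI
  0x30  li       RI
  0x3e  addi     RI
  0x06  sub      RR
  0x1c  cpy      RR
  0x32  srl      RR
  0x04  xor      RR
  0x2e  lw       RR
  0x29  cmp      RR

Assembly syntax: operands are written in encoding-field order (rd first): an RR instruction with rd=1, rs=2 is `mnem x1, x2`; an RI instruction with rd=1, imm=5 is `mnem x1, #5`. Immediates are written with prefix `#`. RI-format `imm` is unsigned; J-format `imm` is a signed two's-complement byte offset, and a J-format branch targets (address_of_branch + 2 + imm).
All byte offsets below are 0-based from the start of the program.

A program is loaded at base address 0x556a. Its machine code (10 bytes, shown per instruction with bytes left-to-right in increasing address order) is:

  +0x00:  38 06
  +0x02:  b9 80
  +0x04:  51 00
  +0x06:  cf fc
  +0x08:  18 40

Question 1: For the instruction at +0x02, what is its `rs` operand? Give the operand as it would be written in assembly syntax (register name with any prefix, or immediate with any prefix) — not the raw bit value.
[02] b9 80 → 0xb980
  op=0xb980>>10=0x2e ⇒ lw (RR)
  rd@[9:8]=0x1 ⇒ x1
  rs@[7:6]=0x2 ⇒ x2

x2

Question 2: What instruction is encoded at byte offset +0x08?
@+08  big-endian(18 40) = 0x1840
  op=0x1840>>10=0x6 ⇒ sub (RR)
  [9:8] rd=0 = x0
  [7:6] rs=1 = x1

sub x0, x1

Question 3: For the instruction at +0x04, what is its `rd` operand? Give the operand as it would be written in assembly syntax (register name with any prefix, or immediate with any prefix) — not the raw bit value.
x1

@+04  big-endian(51 00) = 0x5100
  top 6b → 0x14 → inc [R]
  rd@[9:8]=0x1 ⇒ x1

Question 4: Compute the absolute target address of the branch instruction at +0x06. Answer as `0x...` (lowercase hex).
0x556e

@+06  big-endian(cf fc) = 0xcffc
  opcode bits[15:10]=0x33: je/J
  imm: (w>>0)&0x3ff=0x3fc (s10→-4) → #-4
  target = base 0x556a + off 0x06 + 2 + imm -4 = 0x556e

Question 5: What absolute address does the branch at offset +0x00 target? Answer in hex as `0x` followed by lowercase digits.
0x5572

off 0x00: read 38 06 as big → 0x3806
  top 6b → 0xe → bl [J]
  imm@[9:0]=0x6 ⇒ #6
  target = base 0x556a + off 0x00 + 2 + imm 6 = 0x5572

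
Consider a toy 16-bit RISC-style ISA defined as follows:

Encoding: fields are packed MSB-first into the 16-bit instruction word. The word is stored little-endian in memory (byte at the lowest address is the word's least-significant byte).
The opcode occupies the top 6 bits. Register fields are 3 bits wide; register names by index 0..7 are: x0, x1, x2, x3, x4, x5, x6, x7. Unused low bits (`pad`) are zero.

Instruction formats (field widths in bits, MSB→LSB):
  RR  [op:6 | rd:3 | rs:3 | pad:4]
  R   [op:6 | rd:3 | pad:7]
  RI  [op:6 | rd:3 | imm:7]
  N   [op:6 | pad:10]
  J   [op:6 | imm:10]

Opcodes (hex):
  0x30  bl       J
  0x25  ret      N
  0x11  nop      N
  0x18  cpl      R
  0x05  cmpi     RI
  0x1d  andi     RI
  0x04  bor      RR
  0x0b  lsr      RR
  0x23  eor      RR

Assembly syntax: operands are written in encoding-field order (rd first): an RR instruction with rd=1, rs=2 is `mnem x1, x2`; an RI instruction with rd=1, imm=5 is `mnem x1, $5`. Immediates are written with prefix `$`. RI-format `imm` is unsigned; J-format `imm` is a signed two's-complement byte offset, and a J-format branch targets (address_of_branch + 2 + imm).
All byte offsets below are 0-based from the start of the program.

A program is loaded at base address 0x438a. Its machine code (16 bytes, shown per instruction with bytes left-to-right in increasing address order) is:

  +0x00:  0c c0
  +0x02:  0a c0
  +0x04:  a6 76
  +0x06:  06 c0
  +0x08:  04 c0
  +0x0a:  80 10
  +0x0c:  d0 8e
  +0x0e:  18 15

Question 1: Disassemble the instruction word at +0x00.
bl $12

off 0x00: read 0c c0 as little → 0xc00c
  top 6b → 0x30 → bl [J]
  imm@[9:0]=0xc ⇒ $12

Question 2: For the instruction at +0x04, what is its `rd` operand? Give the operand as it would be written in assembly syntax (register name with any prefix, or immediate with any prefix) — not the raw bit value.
x5

off 0x04: read a6 76 as little → 0x76a6
  top 6b → 0x1d → andi [RI]
  rd: (w>>7)&0x7=0x5 → x5
  imm: (w>>0)&0x7f=0x26 → $38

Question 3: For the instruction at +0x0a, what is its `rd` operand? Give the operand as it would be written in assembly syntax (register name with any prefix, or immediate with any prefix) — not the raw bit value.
[0a] 80 10 → 0x1080
  op=0x1080>>10=0x4 ⇒ bor (RR)
  rd: (w>>7)&0x7=0x1 → x1
  rs: (w>>4)&0x7=0x0 → x0

x1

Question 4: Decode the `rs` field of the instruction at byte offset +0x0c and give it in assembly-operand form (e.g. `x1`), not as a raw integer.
off 0x0c: read d0 8e as little → 0x8ed0
  top 6b → 0x23 → eor [RR]
  [9:7] rd=5 = x5
  [6:4] rs=5 = x5

x5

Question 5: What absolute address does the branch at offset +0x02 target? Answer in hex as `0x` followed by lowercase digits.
[02] 0a c0 → 0xc00a
  opcode bits[15:10]=0x30: bl/J
  [9:0] imm=10 = $10
  target = base 0x438a + off 0x02 + 2 + imm 10 = 0x4398

0x4398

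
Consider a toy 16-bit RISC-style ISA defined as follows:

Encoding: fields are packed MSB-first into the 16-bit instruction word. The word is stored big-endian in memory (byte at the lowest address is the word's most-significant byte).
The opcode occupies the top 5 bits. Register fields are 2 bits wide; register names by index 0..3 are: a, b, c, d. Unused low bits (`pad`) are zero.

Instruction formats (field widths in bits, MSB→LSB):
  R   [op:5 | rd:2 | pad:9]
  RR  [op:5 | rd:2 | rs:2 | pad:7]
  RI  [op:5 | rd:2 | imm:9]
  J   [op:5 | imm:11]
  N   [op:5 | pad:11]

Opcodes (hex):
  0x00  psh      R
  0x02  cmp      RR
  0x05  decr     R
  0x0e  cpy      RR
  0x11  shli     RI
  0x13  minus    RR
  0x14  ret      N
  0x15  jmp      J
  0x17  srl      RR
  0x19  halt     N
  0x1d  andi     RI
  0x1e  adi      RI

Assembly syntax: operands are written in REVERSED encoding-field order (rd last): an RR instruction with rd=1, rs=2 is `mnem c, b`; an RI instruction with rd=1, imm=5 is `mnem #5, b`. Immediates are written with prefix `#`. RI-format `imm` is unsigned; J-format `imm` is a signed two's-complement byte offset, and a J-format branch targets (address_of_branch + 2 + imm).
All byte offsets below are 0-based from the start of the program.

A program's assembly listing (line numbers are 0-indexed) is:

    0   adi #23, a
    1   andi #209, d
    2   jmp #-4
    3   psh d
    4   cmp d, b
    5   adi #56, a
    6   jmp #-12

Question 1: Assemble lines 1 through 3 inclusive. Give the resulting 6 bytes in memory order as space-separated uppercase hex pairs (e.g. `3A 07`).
line 1 (andi): pack op=0x1d:5|rd=3:2|imm=209:9 = 0xeed1; big→ ee d1
line 2 (jmp): pack op=0x15:5|imm=-4:11 = 0xaffc; big→ af fc
line 3 (psh): pack op=0x0:5|rd=3:2|pad=0:9 = 0x0600; big→ 06 00

EE D1 AF FC 06 00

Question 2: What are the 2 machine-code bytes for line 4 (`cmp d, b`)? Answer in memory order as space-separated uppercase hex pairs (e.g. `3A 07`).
L4: cmp op=0x2:5|rd=1:2|rs=3:2|pad=0:7 ⇒ 0x1380 ⇒ big 13 80

13 80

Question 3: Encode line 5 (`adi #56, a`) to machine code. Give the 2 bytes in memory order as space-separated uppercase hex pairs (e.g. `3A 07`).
F0 38

line 5 (adi): pack op=0x1e:5|rd=0:2|imm=56:9 = 0xf038; big→ f0 38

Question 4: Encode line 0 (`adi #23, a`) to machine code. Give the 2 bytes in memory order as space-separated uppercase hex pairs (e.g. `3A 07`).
L0: adi op=0x1e:5|rd=0:2|imm=23:9 ⇒ 0xf017 ⇒ big f0 17

F0 17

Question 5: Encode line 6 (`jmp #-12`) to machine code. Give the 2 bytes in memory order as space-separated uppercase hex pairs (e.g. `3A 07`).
line 6 (jmp): pack op=0x15:5|imm=-12:11 = 0xaff4; big→ af f4

AF F4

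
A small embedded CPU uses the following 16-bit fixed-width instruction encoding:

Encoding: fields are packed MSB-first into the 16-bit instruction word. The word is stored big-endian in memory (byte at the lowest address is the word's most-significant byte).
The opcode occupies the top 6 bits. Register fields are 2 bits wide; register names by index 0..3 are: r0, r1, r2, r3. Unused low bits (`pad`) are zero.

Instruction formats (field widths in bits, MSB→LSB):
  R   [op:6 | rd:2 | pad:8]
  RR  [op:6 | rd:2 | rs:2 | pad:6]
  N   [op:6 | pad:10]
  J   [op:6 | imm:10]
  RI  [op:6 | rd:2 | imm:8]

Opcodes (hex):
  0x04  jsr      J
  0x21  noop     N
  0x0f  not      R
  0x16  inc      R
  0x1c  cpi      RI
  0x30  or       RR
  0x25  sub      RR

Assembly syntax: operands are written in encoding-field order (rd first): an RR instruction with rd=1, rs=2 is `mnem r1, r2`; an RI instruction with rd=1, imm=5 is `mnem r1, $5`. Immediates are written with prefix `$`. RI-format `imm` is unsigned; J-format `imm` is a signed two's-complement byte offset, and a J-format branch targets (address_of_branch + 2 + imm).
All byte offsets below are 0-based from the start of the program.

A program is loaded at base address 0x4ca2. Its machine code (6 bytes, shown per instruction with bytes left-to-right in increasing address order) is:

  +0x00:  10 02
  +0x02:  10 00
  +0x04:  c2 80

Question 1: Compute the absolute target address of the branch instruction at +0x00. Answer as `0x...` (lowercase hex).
0x4ca6

@+00  big-endian(10 02) = 0x1002
  op=0x1002>>10=0x4 ⇒ jsr (J)
  [9:0] imm=2 = $2
  target = base 0x4ca2 + off 0x00 + 2 + imm 2 = 0x4ca6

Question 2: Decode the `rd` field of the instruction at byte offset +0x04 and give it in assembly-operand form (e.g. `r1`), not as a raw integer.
r2

off 0x04: read c2 80 as big → 0xc280
  top 6b → 0x30 → or [RR]
  [9:8] rd=2 = r2
  [7:6] rs=2 = r2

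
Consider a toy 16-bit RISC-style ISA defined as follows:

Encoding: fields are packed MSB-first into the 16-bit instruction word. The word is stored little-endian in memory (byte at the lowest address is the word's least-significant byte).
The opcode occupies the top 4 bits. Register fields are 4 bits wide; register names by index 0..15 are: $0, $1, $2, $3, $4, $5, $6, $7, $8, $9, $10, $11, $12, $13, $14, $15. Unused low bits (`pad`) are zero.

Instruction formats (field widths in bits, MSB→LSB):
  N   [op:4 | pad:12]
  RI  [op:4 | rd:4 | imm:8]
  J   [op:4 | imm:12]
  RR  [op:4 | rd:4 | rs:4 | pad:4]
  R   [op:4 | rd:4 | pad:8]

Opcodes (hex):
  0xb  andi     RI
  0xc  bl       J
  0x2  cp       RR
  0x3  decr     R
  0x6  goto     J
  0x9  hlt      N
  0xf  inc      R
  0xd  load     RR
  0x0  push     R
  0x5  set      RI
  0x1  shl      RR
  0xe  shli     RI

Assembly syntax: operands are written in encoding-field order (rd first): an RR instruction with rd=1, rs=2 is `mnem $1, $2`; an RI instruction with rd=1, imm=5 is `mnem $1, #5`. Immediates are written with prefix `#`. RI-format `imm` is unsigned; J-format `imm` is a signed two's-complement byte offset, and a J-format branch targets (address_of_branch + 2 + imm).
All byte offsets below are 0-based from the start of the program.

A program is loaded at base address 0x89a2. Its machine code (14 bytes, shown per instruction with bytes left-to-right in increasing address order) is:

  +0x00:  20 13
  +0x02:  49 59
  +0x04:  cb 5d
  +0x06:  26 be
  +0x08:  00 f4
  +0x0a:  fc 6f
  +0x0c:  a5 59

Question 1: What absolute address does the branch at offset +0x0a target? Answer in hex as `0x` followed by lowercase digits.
0x89aa

[0a] fc 6f → 0x6ffc
  op=0x6ffc>>12=0x6 ⇒ goto (J)
  [11:0] imm=4092 (s12→-4) = #-4
  target = base 0x89a2 + off 0x0a + 2 + imm -4 = 0x89aa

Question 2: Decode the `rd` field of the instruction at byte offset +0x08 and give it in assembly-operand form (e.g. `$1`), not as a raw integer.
off 0x08: read 00 f4 as little → 0xf400
  opcode bits[15:12]=0xf: inc/R
  rd: (w>>8)&0xf=0x4 → $4

$4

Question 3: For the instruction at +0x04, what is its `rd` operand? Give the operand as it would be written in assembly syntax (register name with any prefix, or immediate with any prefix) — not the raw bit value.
off 0x04: read cb 5d as little → 0x5dcb
  top 4b → 0x5 → set [RI]
  rd: (w>>8)&0xf=0xd → $13
  imm: (w>>0)&0xff=0xcb → #203

$13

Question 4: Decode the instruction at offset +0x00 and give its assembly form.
+0x00: 20 13 ⇒ word 0x1320 (little)
  opcode bits[15:12]=0x1: shl/RR
  rd@[11:8]=0x3 ⇒ $3
  rs@[7:4]=0x2 ⇒ $2

shl $3, $2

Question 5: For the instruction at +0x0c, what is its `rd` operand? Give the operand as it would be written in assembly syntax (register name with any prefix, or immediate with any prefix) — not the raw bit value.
@+0c  little-endian(a5 59) = 0x59a5
  opcode bits[15:12]=0x5: set/RI
  [11:8] rd=9 = $9
  [7:0] imm=165 = #165

$9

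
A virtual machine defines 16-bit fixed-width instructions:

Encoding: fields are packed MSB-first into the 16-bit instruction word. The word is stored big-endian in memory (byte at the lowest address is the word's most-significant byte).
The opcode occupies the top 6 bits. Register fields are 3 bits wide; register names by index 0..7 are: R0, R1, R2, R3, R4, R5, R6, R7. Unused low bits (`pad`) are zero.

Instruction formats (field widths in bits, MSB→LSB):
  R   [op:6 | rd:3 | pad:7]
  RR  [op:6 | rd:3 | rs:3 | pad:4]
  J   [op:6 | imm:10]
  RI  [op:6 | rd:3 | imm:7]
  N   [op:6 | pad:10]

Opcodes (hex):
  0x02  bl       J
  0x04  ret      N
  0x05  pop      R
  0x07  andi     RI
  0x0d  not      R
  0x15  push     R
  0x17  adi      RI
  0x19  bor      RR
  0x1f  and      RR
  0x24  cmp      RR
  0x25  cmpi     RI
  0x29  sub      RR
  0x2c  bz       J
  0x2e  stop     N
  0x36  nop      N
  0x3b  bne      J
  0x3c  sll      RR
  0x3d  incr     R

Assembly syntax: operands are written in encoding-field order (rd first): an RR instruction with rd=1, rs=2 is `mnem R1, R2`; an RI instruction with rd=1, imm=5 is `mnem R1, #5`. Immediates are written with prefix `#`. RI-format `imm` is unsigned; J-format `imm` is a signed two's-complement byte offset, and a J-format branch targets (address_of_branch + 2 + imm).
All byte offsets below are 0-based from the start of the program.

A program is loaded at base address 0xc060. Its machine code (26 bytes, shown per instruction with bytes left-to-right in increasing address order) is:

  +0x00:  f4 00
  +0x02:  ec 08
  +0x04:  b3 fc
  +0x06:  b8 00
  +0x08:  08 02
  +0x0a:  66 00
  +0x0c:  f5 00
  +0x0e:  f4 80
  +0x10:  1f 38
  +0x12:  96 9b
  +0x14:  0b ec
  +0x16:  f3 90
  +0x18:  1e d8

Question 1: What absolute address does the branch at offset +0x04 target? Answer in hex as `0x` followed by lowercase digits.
0xc062

[04] b3 fc → 0xb3fc
  op=0xb3fc>>10=0x2c ⇒ bz (J)
  imm@[9:0]=0x3fc (s10→-4) ⇒ #-4
  target = base 0xc060 + off 0x04 + 2 + imm -4 = 0xc062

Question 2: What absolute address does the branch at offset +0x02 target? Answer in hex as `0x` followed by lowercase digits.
@+02  big-endian(ec 08) = 0xec08
  op=0xec08>>10=0x3b ⇒ bne (J)
  imm@[9:0]=0x8 ⇒ #8
  target = base 0xc060 + off 0x02 + 2 + imm 8 = 0xc06c

0xc06c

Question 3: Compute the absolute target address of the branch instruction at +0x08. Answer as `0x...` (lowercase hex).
+0x08: 08 02 ⇒ word 0x0802 (big)
  opcode bits[15:10]=0x2: bl/J
  [9:0] imm=2 = #2
  target = base 0xc060 + off 0x08 + 2 + imm 2 = 0xc06c

0xc06c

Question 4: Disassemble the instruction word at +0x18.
@+18  big-endian(1e d8) = 0x1ed8
  opcode bits[15:10]=0x7: andi/RI
  [9:7] rd=5 = R5
  [6:0] imm=88 = #88

andi R5, #88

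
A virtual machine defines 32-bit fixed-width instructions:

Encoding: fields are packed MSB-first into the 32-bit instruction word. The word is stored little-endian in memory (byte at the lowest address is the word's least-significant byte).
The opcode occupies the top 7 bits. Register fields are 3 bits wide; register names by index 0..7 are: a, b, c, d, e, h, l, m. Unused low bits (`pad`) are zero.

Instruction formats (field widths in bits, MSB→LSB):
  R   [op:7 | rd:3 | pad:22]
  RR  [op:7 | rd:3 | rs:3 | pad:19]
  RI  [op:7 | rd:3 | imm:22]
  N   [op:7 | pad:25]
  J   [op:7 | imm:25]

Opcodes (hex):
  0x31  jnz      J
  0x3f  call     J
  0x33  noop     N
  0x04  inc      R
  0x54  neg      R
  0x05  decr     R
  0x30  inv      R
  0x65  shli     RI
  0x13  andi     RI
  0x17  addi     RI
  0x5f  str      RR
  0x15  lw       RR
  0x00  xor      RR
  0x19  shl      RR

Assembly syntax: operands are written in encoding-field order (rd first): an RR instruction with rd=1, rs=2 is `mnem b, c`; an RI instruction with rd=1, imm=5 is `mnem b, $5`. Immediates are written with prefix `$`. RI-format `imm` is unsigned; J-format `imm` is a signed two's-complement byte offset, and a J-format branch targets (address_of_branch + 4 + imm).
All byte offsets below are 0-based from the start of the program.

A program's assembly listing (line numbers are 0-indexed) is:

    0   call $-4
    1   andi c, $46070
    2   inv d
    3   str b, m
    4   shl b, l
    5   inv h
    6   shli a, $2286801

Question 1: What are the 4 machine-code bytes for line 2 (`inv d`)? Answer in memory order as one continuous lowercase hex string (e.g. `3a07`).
0000c060

L2: inv op=0x30:7|rd=3:3|pad=0:22 ⇒ 0x60c00000 ⇒ little 00 00 c0 60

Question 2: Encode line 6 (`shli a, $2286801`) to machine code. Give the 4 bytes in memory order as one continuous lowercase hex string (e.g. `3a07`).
d1e422ca

L6: shli op=0x65:7|rd=0:3|imm=2286801:22 ⇒ 0xca22e4d1 ⇒ little d1 e4 22 ca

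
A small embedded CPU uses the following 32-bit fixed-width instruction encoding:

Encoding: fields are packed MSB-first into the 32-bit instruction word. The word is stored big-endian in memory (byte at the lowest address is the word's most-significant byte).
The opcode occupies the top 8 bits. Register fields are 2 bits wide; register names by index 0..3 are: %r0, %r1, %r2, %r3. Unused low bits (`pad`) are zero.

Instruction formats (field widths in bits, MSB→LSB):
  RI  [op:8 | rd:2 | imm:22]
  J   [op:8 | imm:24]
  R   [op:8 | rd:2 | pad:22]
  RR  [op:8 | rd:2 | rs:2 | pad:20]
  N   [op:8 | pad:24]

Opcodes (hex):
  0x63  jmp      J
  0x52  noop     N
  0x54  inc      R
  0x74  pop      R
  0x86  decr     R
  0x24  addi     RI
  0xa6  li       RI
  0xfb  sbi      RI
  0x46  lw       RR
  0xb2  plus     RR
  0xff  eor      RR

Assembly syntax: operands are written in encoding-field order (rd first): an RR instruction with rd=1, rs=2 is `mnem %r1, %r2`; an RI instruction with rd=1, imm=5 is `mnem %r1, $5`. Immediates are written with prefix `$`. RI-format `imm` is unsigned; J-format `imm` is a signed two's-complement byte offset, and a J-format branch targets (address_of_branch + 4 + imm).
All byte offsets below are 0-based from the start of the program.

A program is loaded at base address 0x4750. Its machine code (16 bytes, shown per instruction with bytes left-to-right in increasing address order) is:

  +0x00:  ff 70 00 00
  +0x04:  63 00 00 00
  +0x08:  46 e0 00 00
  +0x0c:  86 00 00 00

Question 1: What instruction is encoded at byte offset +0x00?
eor %r1, %r3

off 0x00: read ff 70 00 00 as big → 0xff700000
  top 8b → 0xff → eor [RR]
  rd@[23:22]=0x1 ⇒ %r1
  rs@[21:20]=0x3 ⇒ %r3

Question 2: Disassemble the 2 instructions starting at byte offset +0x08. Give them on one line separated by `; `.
[08] 46 e0 00 00 → 0x46e00000
  top 8b → 0x46 → lw [RR]
  rd: (w>>22)&0x3=0x3 → %r3
  rs: (w>>20)&0x3=0x2 → %r2
[0c] 86 00 00 00 → 0x86000000
  top 8b → 0x86 → decr [R]
  rd: (w>>22)&0x3=0x0 → %r0

lw %r3, %r2; decr %r0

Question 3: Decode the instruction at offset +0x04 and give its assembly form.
off 0x04: read 63 00 00 00 as big → 0x63000000
  opcode bits[31:24]=0x63: jmp/J
  [23:0] imm=0 = $0

jmp $0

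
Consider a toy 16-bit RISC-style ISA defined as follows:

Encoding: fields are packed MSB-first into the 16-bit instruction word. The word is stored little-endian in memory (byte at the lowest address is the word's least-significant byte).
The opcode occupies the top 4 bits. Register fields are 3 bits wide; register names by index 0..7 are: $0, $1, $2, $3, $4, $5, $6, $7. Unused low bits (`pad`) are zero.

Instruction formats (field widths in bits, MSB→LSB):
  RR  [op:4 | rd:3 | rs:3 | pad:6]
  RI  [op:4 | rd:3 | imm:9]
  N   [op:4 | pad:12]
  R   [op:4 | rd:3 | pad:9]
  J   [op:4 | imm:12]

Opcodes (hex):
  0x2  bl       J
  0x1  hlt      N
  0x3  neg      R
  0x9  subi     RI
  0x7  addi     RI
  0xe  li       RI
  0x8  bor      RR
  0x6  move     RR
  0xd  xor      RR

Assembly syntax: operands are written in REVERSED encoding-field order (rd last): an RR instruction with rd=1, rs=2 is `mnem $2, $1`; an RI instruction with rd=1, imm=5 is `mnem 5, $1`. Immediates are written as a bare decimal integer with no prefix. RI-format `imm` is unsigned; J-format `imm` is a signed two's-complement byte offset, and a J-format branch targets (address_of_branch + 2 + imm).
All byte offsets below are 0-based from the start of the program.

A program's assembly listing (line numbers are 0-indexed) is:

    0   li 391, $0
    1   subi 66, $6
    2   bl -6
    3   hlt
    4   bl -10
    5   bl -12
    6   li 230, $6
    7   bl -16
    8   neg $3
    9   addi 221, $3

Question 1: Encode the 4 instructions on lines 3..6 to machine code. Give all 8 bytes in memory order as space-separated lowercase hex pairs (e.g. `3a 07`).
3. hlt fields op=0x1:4|pad=0:12 → word 1000h → 00 10
4. bl fields op=0x2:4|imm=-10:12 → word 2ff6h → f6 2f
5. bl fields op=0x2:4|imm=-12:12 → word 2ff4h → f4 2f
6. li fields op=0xe:4|rd=6:3|imm=230:9 → word ece6h → e6 ec

00 10 f6 2f f4 2f e6 ec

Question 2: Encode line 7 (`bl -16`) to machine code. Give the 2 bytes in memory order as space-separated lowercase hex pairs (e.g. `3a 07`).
f0 2f

line 7 (bl): pack op=0x2:4|imm=-16:12 = 0x2ff0; little→ f0 2f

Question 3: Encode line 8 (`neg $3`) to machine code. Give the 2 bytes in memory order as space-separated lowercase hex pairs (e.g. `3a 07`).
00 36

L8: neg op=0x3:4|rd=3:3|pad=0:9 ⇒ 0x3600 ⇒ little 00 36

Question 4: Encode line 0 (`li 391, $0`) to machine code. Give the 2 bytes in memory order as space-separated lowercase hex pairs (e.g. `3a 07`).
line 0 (li): pack op=0xe:4|rd=0:3|imm=391:9 = 0xe187; little→ 87 e1

87 e1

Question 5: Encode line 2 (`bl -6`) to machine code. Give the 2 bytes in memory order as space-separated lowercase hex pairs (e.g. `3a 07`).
fa 2f

line 2 (bl): pack op=0x2:4|imm=-6:12 = 0x2ffa; little→ fa 2f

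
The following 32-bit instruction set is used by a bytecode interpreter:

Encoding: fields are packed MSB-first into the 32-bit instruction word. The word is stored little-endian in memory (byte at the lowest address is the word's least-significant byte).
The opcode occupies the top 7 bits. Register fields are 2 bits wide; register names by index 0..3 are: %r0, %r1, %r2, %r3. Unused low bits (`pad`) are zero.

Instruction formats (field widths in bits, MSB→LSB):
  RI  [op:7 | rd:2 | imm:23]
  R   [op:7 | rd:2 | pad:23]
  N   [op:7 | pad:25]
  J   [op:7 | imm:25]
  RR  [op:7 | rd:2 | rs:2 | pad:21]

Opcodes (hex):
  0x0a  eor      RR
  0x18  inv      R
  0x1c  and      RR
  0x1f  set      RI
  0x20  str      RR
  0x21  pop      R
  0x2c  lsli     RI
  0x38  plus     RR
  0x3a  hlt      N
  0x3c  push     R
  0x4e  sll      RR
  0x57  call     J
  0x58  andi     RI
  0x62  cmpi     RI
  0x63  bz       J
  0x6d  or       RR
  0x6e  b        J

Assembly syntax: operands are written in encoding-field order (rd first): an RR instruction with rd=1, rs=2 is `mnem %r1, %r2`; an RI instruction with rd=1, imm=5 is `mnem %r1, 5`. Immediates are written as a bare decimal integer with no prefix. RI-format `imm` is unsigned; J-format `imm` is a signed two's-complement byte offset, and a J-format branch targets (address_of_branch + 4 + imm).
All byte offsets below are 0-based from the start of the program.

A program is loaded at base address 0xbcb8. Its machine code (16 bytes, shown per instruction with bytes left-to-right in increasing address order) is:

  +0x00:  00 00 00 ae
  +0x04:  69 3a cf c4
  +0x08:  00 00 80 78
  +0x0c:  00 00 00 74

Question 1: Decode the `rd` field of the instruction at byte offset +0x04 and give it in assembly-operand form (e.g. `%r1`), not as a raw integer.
@+04  little-endian(69 3a cf c4) = 0xc4cf3a69
  top 7b → 0x62 → cmpi [RI]
  rd: (w>>23)&0x3=0x1 → %r1
  imm: (w>>0)&0x7fffff=0x4f3a69 → 5192297

%r1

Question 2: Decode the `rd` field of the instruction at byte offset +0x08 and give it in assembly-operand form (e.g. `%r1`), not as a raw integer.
%r1

@+08  little-endian(00 00 80 78) = 0x78800000
  opcode bits[31:25]=0x3c: push/R
  [24:23] rd=1 = %r1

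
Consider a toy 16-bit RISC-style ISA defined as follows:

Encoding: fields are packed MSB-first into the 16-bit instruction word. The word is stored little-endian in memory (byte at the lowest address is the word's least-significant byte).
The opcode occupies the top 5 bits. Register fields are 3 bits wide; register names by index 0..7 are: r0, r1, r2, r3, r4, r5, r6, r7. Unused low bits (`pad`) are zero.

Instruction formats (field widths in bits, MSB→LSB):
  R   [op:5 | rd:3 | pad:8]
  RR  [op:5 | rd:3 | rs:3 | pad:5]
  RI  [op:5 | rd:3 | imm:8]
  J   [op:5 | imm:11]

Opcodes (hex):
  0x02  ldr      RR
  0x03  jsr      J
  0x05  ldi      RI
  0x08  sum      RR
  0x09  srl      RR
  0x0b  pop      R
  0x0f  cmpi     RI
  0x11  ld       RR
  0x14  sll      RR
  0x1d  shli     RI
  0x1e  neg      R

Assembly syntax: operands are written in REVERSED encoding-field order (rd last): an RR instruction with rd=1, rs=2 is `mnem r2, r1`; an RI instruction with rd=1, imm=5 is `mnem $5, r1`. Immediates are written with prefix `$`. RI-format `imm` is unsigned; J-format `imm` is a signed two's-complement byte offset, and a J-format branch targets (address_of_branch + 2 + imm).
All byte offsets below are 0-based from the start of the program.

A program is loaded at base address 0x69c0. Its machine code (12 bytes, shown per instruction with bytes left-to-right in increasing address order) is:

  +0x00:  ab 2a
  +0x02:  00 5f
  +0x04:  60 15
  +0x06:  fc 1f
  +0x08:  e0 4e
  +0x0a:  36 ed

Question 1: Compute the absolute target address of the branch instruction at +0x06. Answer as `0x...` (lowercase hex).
@+06  little-endian(fc 1f) = 0x1ffc
  opcode bits[15:11]=0x3: jsr/J
  imm: (w>>0)&0x7ff=0x7fc (s11→-4) → $-4
  target = base 0x69c0 + off 0x06 + 2 + imm -4 = 0x69c4

0x69c4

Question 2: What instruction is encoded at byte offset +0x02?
off 0x02: read 00 5f as little → 0x5f00
  op=0x5f00>>11=0xb ⇒ pop (R)
  [10:8] rd=7 = r7

pop r7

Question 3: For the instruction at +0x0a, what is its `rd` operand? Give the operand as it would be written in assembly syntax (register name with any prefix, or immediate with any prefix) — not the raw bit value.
off 0x0a: read 36 ed as little → 0xed36
  op=0xed36>>11=0x1d ⇒ shli (RI)
  rd@[10:8]=0x5 ⇒ r5
  imm@[7:0]=0x36 ⇒ $54

r5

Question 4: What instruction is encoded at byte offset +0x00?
ldi $171, r2

+0x00: ab 2a ⇒ word 0x2aab (little)
  opcode bits[15:11]=0x5: ldi/RI
  [10:8] rd=2 = r2
  [7:0] imm=171 = $171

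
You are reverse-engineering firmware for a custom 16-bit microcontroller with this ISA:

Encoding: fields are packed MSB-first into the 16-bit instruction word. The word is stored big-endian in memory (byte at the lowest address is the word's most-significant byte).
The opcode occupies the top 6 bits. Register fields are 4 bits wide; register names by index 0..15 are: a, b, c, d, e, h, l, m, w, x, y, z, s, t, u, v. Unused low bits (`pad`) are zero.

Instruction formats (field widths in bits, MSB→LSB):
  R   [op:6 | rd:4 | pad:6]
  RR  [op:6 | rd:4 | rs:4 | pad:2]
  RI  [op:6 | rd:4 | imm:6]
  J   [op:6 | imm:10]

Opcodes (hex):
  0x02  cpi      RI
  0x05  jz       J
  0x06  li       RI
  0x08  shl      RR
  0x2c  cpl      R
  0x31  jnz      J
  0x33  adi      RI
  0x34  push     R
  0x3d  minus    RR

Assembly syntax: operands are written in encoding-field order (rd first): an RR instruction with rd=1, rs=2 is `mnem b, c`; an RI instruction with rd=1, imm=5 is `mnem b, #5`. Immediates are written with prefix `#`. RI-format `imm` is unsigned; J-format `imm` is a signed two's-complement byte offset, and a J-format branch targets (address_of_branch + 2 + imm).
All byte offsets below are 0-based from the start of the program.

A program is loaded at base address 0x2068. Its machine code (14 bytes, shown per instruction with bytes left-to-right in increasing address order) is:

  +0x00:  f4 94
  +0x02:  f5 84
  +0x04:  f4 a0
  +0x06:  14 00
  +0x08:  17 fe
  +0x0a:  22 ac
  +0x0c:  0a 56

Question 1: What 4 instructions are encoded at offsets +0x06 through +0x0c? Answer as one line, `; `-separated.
jz #0; jz #-2; shl y, z; cpi x, #22

off 0x06: read 14 00 as big → 0x1400
  op=0x1400>>10=0x5 ⇒ jz (J)
  imm: (w>>0)&0x3ff=0x0 → #0
off 0x08: read 17 fe as big → 0x17fe
  op=0x17fe>>10=0x5 ⇒ jz (J)
  imm: (w>>0)&0x3ff=0x3fe (s10→-2) → #-2
off 0x0a: read 22 ac as big → 0x22ac
  op=0x22ac>>10=0x8 ⇒ shl (RR)
  rd: (w>>6)&0xf=0xa → y
  rs: (w>>2)&0xf=0xb → z
off 0x0c: read 0a 56 as big → 0x0a56
  op=0x0a56>>10=0x2 ⇒ cpi (RI)
  rd: (w>>6)&0xf=0x9 → x
  imm: (w>>0)&0x3f=0x16 → #22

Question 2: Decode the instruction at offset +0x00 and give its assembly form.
@+00  big-endian(f4 94) = 0xf494
  top 6b → 0x3d → minus [RR]
  rd@[9:6]=0x2 ⇒ c
  rs@[5:2]=0x5 ⇒ h

minus c, h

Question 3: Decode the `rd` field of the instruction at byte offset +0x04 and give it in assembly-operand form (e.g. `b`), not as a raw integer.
c

+0x04: f4 a0 ⇒ word 0xf4a0 (big)
  top 6b → 0x3d → minus [RR]
  [9:6] rd=2 = c
  [5:2] rs=8 = w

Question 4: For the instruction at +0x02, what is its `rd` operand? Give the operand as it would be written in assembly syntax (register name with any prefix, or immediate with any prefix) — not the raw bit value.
@+02  big-endian(f5 84) = 0xf584
  op=0xf584>>10=0x3d ⇒ minus (RR)
  [9:6] rd=6 = l
  [5:2] rs=1 = b

l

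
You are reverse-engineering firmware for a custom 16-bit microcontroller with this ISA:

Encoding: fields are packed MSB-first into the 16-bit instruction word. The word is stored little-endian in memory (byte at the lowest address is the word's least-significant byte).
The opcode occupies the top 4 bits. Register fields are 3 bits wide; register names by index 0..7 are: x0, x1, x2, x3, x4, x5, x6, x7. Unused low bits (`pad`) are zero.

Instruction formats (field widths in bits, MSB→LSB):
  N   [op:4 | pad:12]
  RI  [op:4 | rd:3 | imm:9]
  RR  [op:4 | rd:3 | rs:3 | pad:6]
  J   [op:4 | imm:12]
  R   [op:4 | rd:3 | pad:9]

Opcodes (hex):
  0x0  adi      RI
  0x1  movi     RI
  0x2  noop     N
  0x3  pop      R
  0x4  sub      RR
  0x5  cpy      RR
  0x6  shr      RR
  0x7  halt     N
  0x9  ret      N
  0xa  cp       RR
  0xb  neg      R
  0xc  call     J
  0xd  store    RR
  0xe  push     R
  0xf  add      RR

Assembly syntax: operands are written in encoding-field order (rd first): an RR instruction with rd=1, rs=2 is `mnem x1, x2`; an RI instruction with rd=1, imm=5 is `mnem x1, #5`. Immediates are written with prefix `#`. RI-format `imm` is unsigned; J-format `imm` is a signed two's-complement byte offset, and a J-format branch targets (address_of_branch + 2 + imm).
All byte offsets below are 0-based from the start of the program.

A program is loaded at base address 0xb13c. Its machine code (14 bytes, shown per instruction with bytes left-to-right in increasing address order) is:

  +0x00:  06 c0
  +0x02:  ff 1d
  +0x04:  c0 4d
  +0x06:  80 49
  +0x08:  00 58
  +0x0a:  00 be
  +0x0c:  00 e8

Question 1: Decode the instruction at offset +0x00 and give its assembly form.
off 0x00: read 06 c0 as little → 0xc006
  op=0xc006>>12=0xc ⇒ call (J)
  [11:0] imm=6 = #6

call #6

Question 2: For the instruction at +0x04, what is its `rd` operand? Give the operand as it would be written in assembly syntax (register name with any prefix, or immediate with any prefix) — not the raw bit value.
off 0x04: read c0 4d as little → 0x4dc0
  opcode bits[15:12]=0x4: sub/RR
  rd: (w>>9)&0x7=0x6 → x6
  rs: (w>>6)&0x7=0x7 → x7

x6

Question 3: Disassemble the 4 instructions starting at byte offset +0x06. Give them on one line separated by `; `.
@+06  little-endian(80 49) = 0x4980
  op=0x4980>>12=0x4 ⇒ sub (RR)
  rd@[11:9]=0x4 ⇒ x4
  rs@[8:6]=0x6 ⇒ x6
@+08  little-endian(00 58) = 0x5800
  op=0x5800>>12=0x5 ⇒ cpy (RR)
  rd@[11:9]=0x4 ⇒ x4
  rs@[8:6]=0x0 ⇒ x0
@+0a  little-endian(00 be) = 0xbe00
  op=0xbe00>>12=0xb ⇒ neg (R)
  rd@[11:9]=0x7 ⇒ x7
@+0c  little-endian(00 e8) = 0xe800
  op=0xe800>>12=0xe ⇒ push (R)
  rd@[11:9]=0x4 ⇒ x4

sub x4, x6; cpy x4, x0; neg x7; push x4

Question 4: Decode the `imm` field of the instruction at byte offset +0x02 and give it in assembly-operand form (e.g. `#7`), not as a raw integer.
+0x02: ff 1d ⇒ word 0x1dff (little)
  opcode bits[15:12]=0x1: movi/RI
  rd: (w>>9)&0x7=0x6 → x6
  imm: (w>>0)&0x1ff=0x1ff → #511

#511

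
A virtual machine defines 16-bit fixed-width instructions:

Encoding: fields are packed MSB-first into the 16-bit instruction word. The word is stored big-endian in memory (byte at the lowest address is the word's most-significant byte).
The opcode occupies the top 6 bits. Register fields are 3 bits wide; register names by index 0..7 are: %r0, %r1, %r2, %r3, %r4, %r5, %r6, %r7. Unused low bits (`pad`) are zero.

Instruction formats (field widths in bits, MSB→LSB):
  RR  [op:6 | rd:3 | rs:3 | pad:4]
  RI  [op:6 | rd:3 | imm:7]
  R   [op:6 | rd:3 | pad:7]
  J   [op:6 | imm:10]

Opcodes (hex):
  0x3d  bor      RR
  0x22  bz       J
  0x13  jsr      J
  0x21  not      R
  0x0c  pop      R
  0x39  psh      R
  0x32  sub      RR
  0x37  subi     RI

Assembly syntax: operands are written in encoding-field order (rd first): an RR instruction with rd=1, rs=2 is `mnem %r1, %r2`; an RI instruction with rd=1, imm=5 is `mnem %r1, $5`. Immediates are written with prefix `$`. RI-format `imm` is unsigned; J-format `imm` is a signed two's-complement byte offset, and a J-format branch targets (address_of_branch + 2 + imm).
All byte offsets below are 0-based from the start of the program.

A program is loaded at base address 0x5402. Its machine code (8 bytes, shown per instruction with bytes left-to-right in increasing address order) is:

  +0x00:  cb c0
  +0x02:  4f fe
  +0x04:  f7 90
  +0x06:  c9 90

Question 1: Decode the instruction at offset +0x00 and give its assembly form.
+0x00: cb c0 ⇒ word 0xcbc0 (big)
  opcode bits[15:10]=0x32: sub/RR
  rd: (w>>7)&0x7=0x7 → %r7
  rs: (w>>4)&0x7=0x4 → %r4

sub %r7, %r4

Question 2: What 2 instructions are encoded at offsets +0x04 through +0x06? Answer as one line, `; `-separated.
bor %r7, %r1; sub %r3, %r1

@+04  big-endian(f7 90) = 0xf790
  op=0xf790>>10=0x3d ⇒ bor (RR)
  [9:7] rd=7 = %r7
  [6:4] rs=1 = %r1
@+06  big-endian(c9 90) = 0xc990
  op=0xc990>>10=0x32 ⇒ sub (RR)
  [9:7] rd=3 = %r3
  [6:4] rs=1 = %r1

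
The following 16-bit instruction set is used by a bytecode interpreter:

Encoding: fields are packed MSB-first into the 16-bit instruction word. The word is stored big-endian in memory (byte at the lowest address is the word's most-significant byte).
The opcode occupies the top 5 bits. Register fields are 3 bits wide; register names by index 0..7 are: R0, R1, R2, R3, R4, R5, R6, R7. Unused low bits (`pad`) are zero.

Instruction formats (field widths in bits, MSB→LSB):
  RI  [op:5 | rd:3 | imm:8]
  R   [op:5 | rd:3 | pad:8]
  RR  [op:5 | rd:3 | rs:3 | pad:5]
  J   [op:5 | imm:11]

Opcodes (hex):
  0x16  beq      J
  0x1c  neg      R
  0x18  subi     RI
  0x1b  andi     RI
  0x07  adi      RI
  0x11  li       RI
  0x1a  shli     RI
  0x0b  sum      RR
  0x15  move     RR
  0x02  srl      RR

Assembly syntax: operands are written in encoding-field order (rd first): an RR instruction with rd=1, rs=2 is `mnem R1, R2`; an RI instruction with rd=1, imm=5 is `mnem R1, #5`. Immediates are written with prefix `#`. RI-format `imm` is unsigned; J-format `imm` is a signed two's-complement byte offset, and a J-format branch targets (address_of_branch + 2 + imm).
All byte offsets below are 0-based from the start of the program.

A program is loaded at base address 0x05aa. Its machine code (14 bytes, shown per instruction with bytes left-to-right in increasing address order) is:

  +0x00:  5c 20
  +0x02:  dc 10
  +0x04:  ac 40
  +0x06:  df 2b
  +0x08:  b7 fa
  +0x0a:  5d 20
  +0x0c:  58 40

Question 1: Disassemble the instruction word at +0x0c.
+0x0c: 58 40 ⇒ word 0x5840 (big)
  top 5b → 0xb → sum [RR]
  rd@[10:8]=0x0 ⇒ R0
  rs@[7:5]=0x2 ⇒ R2

sum R0, R2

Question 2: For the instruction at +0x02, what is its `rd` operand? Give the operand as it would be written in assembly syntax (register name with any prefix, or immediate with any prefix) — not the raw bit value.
@+02  big-endian(dc 10) = 0xdc10
  op=0xdc10>>11=0x1b ⇒ andi (RI)
  [10:8] rd=4 = R4
  [7:0] imm=16 = #16

R4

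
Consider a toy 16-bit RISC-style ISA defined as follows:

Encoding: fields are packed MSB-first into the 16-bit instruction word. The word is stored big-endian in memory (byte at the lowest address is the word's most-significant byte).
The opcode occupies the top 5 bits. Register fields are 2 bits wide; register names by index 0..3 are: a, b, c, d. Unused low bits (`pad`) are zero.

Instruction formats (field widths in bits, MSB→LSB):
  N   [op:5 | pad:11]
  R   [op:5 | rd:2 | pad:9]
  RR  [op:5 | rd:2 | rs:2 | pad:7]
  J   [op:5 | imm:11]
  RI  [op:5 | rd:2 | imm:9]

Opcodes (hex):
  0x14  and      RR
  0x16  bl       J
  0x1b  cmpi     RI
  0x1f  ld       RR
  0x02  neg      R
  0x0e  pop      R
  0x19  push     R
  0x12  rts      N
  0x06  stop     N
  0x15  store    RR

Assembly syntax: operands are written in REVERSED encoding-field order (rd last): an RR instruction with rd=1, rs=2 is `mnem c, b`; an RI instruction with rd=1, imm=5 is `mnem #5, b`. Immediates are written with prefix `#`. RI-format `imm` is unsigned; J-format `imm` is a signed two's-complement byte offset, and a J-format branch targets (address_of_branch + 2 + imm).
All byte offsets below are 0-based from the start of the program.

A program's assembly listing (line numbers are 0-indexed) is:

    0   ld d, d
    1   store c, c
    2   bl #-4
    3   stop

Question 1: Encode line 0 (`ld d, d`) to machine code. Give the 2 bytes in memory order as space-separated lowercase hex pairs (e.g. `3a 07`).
ff 80

0. ld fields op=0x1f:5|rd=3:2|rs=3:2|pad=0:7 → word ff80h → ff 80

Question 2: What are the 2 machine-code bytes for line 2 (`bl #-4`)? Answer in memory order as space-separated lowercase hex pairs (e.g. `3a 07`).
b7 fc

line 2 (bl): pack op=0x16:5|imm=-4:11 = 0xb7fc; big→ b7 fc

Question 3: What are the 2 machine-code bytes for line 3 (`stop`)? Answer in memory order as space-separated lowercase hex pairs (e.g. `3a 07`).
L3: stop op=0x6:5|pad=0:11 ⇒ 0x3000 ⇒ big 30 00

30 00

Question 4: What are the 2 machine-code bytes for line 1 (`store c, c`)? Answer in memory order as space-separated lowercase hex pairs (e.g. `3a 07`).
1. store fields op=0x15:5|rd=2:2|rs=2:2|pad=0:7 → word ad00h → ad 00

ad 00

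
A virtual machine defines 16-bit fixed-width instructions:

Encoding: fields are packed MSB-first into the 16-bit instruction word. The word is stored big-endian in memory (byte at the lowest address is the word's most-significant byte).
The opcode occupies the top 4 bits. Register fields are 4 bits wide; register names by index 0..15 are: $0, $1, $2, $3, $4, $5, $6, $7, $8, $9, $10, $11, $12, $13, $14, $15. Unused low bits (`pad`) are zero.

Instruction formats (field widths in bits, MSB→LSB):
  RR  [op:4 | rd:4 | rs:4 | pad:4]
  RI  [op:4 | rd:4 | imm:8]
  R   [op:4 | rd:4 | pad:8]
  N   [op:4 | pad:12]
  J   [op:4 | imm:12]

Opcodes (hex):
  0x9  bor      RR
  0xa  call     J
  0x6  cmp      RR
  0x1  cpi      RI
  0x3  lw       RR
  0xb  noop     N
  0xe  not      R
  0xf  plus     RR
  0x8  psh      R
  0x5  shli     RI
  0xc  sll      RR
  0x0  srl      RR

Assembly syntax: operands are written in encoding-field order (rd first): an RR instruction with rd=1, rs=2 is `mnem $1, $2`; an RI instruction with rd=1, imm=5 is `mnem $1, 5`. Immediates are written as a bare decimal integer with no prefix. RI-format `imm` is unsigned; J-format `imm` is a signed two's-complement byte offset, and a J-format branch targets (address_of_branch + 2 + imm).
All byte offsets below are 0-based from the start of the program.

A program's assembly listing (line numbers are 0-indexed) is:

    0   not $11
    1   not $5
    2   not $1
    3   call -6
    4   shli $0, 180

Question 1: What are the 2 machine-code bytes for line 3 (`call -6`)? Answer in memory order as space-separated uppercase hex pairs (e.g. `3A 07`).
AF FA

line 3 (call): pack op=0xa:4|imm=-6:12 = 0xaffa; big→ af fa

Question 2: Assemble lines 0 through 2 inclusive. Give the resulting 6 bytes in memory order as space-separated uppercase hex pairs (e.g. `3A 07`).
EB 00 E5 00 E1 00

L0: not op=0xe:4|rd=11:4|pad=0:8 ⇒ 0xeb00 ⇒ big eb 00
L1: not op=0xe:4|rd=5:4|pad=0:8 ⇒ 0xe500 ⇒ big e5 00
L2: not op=0xe:4|rd=1:4|pad=0:8 ⇒ 0xe100 ⇒ big e1 00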